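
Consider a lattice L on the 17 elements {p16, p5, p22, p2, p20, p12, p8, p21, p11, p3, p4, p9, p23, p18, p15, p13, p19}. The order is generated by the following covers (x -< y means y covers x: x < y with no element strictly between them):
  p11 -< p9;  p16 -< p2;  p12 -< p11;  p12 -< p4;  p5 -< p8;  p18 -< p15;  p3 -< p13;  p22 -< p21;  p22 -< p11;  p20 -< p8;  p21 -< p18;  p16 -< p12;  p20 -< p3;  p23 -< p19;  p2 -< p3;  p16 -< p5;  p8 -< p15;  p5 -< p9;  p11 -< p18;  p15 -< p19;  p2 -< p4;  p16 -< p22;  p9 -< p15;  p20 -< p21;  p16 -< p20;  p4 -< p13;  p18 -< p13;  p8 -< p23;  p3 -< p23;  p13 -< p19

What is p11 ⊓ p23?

Common lower bounds of {p11, p23}: p16.
The greatest among these is p16.

p16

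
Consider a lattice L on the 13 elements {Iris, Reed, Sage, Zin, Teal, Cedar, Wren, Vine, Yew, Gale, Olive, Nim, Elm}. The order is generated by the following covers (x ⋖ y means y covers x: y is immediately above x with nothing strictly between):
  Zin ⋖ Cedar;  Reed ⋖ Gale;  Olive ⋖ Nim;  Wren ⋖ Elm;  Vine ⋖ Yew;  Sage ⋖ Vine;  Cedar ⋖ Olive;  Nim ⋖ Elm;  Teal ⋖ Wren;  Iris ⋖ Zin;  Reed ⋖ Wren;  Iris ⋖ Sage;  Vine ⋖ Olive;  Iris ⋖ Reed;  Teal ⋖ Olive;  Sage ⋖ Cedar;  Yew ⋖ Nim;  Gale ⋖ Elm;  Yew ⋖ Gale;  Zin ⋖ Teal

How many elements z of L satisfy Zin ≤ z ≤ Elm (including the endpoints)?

The interval [Zin, Elm] = {Cedar, Elm, Nim, Olive, Teal, Wren, Zin}, which has 7 elements.

7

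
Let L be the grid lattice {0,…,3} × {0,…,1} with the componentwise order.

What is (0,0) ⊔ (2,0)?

(2,0)

In a product of chains, the join is componentwise max, giving (2,0).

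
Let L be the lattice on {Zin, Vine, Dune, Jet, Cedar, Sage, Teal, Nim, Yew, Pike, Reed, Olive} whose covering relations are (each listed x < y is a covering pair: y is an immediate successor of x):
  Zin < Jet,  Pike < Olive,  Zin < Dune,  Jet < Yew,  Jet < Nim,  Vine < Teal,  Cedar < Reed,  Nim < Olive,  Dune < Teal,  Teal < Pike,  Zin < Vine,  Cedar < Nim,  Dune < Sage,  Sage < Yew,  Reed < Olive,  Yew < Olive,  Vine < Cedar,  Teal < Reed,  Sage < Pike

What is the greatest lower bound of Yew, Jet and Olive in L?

Common lower bounds of {Yew, Jet, Olive}: Jet, Zin.
The greatest among these is Jet.

Jet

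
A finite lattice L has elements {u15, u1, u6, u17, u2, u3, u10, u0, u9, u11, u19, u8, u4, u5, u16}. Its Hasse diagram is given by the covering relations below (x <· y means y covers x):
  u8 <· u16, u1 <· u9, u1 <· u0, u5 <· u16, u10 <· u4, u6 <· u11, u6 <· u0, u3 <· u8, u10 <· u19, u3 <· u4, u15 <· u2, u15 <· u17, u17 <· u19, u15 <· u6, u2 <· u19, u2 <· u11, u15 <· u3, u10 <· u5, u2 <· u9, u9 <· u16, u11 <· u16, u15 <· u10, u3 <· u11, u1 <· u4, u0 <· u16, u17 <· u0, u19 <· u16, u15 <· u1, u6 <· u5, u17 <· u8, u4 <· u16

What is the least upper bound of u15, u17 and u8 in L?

u8

Common upper bounds of {u15, u17, u8}: u16, u8.
The least among these is u8.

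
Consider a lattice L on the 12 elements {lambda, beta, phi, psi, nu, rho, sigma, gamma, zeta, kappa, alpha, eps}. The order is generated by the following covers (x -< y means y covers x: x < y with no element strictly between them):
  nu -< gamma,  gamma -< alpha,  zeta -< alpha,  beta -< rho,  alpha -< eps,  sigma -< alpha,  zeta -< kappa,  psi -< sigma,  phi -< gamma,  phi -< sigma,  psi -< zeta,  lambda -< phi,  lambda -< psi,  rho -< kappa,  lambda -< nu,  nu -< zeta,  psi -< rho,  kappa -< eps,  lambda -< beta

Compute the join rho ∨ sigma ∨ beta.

eps

Common upper bounds of {rho, sigma, beta}: eps.
The least among these is eps.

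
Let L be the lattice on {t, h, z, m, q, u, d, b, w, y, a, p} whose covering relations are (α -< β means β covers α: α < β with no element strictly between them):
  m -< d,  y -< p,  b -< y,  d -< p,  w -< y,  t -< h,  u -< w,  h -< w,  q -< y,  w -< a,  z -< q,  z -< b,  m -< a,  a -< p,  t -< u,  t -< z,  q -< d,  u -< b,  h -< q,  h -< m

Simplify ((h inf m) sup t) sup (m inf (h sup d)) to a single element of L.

m

h ∧ m = h
h ∨ t = h
h ∨ d = d
m ∧ d = m
h ∨ m = m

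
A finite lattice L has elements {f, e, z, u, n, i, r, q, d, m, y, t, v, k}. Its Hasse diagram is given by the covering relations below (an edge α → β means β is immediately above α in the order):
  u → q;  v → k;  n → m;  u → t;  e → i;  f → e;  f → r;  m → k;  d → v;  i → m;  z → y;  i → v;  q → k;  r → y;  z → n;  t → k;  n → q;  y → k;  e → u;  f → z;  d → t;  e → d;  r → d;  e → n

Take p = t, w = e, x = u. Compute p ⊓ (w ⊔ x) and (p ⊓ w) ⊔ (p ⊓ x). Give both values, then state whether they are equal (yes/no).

u; u; yes

w ⊔ x = u, so p ⊓ (w ⊔ x) = t ⊓ u = u.
p ⊓ w = e and p ⊓ x = u, so (p ⊓ w) ⊔ (p ⊓ x) = e ⊔ u = u.
Equal: yes.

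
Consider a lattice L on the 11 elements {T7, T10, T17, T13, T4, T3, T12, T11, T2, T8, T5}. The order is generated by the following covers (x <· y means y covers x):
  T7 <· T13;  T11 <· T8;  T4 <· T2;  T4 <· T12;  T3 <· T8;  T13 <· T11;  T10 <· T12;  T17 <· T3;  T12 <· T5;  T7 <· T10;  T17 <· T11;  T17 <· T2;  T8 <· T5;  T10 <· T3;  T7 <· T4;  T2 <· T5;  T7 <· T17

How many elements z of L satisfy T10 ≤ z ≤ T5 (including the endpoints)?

5

The interval [T10, T5] = {T10, T12, T3, T5, T8}, which has 5 elements.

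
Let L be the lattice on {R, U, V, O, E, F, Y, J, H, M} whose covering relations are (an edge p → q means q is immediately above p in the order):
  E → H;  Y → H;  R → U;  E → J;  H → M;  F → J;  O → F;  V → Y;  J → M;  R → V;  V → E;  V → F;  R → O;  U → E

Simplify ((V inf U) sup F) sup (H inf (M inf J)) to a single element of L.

V ∧ U = R
R ∨ F = F
M ∧ J = J
H ∧ J = E
F ∨ E = J

J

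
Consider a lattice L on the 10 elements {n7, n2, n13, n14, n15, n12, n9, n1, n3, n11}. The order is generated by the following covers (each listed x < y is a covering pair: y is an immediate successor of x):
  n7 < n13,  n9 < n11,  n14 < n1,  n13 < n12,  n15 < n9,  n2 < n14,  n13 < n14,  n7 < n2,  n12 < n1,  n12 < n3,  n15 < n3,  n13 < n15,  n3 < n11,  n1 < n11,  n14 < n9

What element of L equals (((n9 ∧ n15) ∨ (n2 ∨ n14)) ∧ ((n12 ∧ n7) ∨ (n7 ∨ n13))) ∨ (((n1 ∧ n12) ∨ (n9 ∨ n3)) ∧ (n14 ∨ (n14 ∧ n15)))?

n9 ∧ n15 = n15
n2 ∨ n14 = n14
n15 ∨ n14 = n9
n12 ∧ n7 = n7
n7 ∨ n13 = n13
n7 ∨ n13 = n13
n9 ∧ n13 = n13
n1 ∧ n12 = n12
n9 ∨ n3 = n11
n12 ∨ n11 = n11
n14 ∧ n15 = n13
n14 ∨ n13 = n14
n11 ∧ n14 = n14
n13 ∨ n14 = n14

n14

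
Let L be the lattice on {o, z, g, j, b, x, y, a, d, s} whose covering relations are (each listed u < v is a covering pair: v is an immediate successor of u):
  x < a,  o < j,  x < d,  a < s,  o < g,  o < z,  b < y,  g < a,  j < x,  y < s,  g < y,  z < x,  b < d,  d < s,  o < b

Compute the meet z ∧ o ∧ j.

Common lower bounds of {z, o, j}: o.
The greatest among these is o.

o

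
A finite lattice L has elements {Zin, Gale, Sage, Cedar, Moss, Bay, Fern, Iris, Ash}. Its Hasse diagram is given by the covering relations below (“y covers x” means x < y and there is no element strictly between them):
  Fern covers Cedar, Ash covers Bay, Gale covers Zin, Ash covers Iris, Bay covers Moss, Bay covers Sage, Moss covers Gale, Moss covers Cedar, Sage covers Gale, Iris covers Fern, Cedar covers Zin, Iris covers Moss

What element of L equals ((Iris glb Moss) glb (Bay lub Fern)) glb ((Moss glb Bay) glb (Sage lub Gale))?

Iris ∧ Moss = Moss
Bay ∨ Fern = Ash
Moss ∧ Ash = Moss
Moss ∧ Bay = Moss
Sage ∨ Gale = Sage
Moss ∧ Sage = Gale
Moss ∧ Gale = Gale

Gale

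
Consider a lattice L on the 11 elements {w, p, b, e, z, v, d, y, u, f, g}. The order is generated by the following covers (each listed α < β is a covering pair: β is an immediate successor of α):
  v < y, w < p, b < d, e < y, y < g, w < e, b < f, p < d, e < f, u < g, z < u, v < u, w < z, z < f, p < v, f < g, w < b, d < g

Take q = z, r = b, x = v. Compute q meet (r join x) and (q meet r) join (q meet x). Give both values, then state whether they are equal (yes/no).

r join x = g, so q meet (r join x) = z meet g = z.
q meet r = w and q meet x = w, so (q meet r) join (q meet x) = w join w = w.
Equal: no.

z; w; no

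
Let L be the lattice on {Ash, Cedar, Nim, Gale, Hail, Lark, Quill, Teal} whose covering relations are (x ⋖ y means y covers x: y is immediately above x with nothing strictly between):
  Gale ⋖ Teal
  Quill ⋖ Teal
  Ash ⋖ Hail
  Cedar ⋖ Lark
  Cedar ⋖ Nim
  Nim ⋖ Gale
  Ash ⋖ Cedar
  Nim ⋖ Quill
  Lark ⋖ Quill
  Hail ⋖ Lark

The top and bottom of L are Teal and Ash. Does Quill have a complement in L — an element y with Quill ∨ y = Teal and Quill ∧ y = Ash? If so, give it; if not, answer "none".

none

For every candidate y, either Quill ∨ y ≠ Teal or Quill ∧ y ≠ Ash; no complement exists.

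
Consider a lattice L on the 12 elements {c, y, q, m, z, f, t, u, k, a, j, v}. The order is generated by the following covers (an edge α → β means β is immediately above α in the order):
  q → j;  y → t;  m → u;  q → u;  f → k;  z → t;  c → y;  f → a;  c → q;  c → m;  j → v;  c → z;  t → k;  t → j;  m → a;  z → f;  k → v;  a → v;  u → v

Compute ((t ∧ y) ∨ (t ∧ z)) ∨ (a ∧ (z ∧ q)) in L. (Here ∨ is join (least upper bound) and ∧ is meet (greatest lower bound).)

t

t ∧ y = y
t ∧ z = z
y ∨ z = t
z ∧ q = c
a ∧ c = c
t ∨ c = t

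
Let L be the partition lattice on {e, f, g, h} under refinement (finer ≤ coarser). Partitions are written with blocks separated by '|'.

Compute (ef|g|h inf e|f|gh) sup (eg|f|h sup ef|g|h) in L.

ef|g|h ∧ e|f|gh = e|f|g|h
eg|f|h ∨ ef|g|h = efg|h
e|f|g|h ∨ efg|h = efg|h

efg|h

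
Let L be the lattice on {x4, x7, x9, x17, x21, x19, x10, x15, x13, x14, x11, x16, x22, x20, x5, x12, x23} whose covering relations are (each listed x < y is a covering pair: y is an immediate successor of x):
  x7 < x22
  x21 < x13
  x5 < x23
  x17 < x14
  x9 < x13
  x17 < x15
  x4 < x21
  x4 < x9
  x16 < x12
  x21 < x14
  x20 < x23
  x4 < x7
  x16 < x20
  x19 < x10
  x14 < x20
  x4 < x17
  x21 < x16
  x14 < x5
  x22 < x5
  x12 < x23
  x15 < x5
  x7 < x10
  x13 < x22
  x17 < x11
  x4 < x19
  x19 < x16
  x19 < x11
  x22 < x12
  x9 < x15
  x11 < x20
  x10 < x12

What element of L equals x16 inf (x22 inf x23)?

x21

x22 ∧ x23 = x22
x16 ∧ x22 = x21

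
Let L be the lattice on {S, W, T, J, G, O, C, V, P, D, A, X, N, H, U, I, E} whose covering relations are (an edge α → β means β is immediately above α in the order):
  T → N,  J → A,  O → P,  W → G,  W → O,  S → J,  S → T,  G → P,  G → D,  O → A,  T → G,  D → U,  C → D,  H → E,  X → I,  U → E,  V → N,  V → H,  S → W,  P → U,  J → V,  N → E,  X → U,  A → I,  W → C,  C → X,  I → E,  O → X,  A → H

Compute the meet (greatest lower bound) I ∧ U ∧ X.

Common lower bounds of {I, U, X}: C, O, S, W, X.
The greatest among these is X.

X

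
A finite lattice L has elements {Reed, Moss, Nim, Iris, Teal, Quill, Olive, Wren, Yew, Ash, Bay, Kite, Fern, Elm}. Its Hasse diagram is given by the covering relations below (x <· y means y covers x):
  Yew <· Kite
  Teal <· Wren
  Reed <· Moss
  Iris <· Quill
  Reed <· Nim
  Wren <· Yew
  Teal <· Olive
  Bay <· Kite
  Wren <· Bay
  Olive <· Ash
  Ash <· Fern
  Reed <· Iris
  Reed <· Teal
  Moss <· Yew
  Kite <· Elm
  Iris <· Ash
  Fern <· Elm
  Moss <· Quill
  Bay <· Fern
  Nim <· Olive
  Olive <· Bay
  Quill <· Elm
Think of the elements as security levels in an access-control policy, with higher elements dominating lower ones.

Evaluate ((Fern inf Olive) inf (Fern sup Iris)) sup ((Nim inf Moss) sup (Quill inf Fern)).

Fern ∧ Olive = Olive
Fern ∨ Iris = Fern
Olive ∧ Fern = Olive
Nim ∧ Moss = Reed
Quill ∧ Fern = Iris
Reed ∨ Iris = Iris
Olive ∨ Iris = Ash

Ash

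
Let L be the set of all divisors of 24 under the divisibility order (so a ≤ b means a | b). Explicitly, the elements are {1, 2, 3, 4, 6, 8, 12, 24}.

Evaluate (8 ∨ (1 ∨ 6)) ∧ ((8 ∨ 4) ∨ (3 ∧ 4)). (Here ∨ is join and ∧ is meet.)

8

1 ∨ 6 = 6
8 ∨ 6 = 24
8 ∨ 4 = 8
3 ∧ 4 = 1
8 ∨ 1 = 8
24 ∧ 8 = 8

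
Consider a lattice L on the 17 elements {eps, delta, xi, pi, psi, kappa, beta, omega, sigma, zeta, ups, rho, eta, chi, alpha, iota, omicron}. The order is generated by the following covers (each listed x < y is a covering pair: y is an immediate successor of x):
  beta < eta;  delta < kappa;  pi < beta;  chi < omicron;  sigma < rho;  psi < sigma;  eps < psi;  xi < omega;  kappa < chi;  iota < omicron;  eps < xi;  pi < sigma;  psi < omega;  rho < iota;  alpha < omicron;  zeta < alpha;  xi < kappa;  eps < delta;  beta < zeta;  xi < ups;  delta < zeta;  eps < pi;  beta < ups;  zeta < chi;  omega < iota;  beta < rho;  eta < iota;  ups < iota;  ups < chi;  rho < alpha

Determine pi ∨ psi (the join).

sigma

Common upper bounds of {pi, psi}: alpha, iota, omicron, rho, sigma.
The least among these is sigma.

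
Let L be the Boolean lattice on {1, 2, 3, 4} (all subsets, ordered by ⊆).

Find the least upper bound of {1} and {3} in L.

{1,3}

Common upper bounds of {{1}, {3}}: {1,2,3,4}, {1,2,3}, {1,3,4}, {1,3}.
The least among these is {1,3}.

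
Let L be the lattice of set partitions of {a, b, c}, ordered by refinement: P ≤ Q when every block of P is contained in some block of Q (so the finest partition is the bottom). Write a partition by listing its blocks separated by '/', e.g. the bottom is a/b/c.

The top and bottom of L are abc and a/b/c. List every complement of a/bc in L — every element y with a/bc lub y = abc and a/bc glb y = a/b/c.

Need y with a/bc ∨ y = abc and a/bc ∧ y = a/b/c.
Checking each element gives: ab/c, ac/b.

ab/c, ac/b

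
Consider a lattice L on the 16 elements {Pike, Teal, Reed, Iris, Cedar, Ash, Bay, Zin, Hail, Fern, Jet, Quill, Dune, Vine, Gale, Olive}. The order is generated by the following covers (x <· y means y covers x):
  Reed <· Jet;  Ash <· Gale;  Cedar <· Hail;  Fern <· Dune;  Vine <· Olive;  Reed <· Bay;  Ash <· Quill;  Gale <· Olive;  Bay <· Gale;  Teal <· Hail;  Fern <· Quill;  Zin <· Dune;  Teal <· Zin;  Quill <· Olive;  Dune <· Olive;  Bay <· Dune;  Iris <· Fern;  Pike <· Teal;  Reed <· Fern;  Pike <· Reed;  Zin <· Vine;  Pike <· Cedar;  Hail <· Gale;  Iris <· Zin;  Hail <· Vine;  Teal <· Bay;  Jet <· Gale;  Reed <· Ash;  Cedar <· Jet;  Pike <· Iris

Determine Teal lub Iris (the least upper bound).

Zin

Common upper bounds of {Teal, Iris}: Dune, Olive, Vine, Zin.
The least among these is Zin.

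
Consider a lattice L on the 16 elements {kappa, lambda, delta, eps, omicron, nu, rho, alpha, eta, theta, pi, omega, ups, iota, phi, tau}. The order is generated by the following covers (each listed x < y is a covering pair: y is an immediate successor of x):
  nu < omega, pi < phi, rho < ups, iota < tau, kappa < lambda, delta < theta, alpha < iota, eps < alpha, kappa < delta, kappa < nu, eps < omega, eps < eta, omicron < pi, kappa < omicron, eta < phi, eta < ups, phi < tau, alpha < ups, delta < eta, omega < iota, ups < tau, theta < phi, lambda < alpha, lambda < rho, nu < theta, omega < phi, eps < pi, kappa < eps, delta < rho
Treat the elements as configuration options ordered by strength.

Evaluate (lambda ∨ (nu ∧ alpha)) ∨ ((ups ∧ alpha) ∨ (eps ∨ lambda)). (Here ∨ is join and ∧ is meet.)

alpha

nu ∧ alpha = kappa
lambda ∨ kappa = lambda
ups ∧ alpha = alpha
eps ∨ lambda = alpha
alpha ∨ alpha = alpha
lambda ∨ alpha = alpha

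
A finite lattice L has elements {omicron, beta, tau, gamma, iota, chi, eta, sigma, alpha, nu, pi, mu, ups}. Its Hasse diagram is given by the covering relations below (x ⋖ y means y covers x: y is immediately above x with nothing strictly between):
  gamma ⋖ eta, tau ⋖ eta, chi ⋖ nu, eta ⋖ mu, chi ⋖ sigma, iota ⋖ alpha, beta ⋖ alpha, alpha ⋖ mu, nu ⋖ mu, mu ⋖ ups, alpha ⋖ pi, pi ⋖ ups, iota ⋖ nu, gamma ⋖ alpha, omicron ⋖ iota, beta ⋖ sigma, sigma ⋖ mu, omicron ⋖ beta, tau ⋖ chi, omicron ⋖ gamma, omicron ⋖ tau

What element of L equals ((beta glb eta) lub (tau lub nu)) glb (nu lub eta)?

beta ∧ eta = omicron
tau ∨ nu = nu
omicron ∨ nu = nu
nu ∨ eta = mu
nu ∧ mu = nu

nu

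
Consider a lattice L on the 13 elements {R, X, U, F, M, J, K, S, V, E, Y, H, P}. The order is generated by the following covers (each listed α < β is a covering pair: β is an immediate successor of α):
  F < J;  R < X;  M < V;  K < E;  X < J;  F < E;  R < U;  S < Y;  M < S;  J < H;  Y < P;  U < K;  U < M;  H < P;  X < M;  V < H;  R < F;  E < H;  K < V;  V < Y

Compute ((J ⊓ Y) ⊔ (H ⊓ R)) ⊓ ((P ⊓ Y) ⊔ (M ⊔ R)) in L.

X

J ∧ Y = X
H ∧ R = R
X ∨ R = X
P ∧ Y = Y
M ∨ R = M
Y ∨ M = Y
X ∧ Y = X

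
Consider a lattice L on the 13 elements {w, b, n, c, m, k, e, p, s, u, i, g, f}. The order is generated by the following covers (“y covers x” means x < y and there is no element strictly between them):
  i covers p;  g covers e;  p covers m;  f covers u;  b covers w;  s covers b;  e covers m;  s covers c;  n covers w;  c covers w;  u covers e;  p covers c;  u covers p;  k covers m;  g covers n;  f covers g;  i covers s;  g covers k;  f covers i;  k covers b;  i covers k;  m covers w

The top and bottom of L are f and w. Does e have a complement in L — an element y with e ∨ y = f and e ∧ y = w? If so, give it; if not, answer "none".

Need y with e ∨ y = f and e ∧ y = w.
Checking each element gives: s.

s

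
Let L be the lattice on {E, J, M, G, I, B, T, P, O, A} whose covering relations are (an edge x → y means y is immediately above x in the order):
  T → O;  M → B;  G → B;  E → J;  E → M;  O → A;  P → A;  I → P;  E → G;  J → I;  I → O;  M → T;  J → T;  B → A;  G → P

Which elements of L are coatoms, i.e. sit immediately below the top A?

B, O, P

The coatoms are exactly the elements covered by A: B, O, P.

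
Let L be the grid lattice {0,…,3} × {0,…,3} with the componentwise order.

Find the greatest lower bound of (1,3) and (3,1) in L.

(1,1)

Common lower bounds of {(1,3), (3,1)}: (0,0), (0,1), (1,0), (1,1).
The greatest among these is (1,1).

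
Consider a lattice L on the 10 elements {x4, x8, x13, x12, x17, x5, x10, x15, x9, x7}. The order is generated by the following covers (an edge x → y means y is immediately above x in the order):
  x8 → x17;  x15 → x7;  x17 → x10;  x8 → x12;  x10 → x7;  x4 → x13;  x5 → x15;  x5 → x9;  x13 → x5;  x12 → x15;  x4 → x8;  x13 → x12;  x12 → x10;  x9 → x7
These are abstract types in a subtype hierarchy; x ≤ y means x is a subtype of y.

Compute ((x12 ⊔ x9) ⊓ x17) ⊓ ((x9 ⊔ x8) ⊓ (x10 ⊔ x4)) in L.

x12 ∨ x9 = x7
x7 ∧ x17 = x17
x9 ∨ x8 = x7
x10 ∨ x4 = x10
x7 ∧ x10 = x10
x17 ∧ x10 = x17

x17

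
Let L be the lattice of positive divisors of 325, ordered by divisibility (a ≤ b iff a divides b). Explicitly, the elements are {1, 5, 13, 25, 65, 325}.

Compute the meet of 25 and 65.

Common lower bounds of {25, 65}: 1, 5.
The greatest among these is 5.

5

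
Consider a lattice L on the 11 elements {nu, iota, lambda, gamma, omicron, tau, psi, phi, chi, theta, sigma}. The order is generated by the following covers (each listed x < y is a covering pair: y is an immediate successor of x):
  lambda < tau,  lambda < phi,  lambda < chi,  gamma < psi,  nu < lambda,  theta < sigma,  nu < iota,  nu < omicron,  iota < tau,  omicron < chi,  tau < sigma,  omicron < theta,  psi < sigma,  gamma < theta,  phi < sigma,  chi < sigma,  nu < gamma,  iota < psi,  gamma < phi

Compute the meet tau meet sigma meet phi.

lambda

Common lower bounds of {tau, sigma, phi}: lambda, nu.
The greatest among these is lambda.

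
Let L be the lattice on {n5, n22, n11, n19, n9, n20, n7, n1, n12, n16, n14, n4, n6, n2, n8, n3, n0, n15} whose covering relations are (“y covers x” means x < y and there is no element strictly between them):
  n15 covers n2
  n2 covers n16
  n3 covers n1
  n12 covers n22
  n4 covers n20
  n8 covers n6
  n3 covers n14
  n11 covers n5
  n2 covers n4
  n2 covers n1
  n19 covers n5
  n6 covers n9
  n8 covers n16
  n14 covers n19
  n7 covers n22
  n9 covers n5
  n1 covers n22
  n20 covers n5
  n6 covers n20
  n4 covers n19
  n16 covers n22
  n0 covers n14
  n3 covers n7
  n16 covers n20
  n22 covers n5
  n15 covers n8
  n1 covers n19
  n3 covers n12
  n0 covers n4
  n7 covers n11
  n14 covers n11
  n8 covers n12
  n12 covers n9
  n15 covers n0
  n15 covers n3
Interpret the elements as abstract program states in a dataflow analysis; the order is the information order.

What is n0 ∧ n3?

n14

Common lower bounds of {n0, n3}: n11, n14, n19, n5.
The greatest among these is n14.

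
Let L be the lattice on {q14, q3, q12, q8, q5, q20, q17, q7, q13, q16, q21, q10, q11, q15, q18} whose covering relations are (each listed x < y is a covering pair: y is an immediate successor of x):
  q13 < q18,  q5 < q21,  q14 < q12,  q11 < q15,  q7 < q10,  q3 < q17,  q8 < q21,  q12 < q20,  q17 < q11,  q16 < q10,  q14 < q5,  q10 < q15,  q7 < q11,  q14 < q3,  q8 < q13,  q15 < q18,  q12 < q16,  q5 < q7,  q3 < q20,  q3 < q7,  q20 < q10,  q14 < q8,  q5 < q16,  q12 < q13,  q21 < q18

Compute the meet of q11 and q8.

q14

Common lower bounds of {q11, q8}: q14.
The greatest among these is q14.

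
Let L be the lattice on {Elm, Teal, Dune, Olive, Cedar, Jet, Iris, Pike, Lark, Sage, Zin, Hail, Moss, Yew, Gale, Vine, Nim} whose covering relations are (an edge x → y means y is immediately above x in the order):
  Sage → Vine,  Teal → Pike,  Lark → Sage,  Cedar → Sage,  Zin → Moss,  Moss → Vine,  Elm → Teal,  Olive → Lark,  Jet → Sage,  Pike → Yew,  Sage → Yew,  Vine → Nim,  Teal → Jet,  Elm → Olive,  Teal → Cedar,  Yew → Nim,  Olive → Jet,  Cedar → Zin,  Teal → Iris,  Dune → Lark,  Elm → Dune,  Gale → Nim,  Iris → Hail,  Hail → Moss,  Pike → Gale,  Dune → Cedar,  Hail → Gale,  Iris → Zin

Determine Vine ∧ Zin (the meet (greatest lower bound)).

Zin

Common lower bounds of {Vine, Zin}: Cedar, Dune, Elm, Iris, Teal, Zin.
The greatest among these is Zin.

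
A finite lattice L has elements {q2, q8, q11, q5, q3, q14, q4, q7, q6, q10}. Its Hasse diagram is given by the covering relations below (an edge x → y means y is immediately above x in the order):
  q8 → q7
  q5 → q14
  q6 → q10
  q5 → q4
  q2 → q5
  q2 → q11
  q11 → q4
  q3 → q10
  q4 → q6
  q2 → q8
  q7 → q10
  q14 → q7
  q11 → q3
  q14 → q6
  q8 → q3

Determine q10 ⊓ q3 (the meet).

q3

Common lower bounds of {q10, q3}: q11, q2, q3, q8.
The greatest among these is q3.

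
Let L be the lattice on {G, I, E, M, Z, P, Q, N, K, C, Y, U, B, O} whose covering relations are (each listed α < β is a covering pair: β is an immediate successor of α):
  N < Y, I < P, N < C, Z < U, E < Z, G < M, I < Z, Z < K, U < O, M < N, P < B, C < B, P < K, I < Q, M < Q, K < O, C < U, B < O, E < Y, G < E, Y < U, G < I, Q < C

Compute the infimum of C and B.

C

Common lower bounds of {C, B}: C, G, I, M, N, Q.
The greatest among these is C.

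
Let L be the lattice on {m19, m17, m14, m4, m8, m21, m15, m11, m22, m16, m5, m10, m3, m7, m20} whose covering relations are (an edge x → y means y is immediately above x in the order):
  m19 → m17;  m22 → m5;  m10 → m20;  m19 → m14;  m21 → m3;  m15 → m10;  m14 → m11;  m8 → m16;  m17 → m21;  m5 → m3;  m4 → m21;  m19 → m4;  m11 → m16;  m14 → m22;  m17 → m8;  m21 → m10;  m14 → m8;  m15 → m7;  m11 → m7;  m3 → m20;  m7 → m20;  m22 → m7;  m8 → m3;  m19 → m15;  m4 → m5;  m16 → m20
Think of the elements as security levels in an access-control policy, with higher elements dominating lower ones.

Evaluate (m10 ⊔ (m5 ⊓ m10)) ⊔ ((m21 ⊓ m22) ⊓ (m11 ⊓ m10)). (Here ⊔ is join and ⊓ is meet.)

m5 ∧ m10 = m4
m10 ∨ m4 = m10
m21 ∧ m22 = m19
m11 ∧ m10 = m19
m19 ∧ m19 = m19
m10 ∨ m19 = m10

m10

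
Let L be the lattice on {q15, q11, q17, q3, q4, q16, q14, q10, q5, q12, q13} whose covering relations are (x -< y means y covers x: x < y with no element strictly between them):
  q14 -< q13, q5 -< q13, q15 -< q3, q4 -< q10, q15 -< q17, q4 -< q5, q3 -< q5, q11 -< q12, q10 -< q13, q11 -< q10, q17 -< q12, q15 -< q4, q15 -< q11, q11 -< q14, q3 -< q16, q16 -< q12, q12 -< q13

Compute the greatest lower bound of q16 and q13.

Common lower bounds of {q16, q13}: q15, q16, q3.
The greatest among these is q16.

q16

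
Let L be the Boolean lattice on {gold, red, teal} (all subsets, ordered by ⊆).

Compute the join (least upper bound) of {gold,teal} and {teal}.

Under ⊆, join is union: {gold,teal} ∪ {teal} = {gold,teal}.

{gold,teal}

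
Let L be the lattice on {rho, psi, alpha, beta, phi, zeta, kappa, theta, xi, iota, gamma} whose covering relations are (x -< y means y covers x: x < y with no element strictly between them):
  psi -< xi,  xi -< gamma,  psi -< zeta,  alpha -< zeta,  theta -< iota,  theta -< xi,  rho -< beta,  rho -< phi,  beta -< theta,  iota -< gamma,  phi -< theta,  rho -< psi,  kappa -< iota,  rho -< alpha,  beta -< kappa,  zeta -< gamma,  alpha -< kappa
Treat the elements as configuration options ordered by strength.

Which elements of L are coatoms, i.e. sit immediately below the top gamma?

The coatoms are exactly the elements covered by gamma: iota, xi, zeta.

iota, xi, zeta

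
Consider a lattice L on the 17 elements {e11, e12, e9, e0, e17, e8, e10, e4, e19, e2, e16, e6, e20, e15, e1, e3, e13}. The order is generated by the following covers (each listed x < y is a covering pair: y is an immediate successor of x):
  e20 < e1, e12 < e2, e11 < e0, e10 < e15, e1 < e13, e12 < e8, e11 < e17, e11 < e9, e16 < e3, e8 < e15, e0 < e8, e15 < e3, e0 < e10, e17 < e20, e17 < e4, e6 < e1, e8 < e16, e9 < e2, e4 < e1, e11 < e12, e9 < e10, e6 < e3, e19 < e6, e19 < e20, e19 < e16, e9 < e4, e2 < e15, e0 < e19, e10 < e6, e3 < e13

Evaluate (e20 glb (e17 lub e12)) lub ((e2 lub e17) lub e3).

e17 ∨ e12 = e13
e20 ∧ e13 = e20
e2 ∨ e17 = e13
e13 ∨ e3 = e13
e20 ∨ e13 = e13

e13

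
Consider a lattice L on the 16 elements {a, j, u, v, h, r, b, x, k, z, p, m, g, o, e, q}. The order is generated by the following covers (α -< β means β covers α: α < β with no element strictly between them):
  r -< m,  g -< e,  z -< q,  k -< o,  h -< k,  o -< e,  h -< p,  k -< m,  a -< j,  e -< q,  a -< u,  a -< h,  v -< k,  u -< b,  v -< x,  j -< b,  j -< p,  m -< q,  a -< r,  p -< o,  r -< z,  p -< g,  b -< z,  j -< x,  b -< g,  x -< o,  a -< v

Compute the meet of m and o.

k

Common lower bounds of {m, o}: a, h, k, v.
The greatest among these is k.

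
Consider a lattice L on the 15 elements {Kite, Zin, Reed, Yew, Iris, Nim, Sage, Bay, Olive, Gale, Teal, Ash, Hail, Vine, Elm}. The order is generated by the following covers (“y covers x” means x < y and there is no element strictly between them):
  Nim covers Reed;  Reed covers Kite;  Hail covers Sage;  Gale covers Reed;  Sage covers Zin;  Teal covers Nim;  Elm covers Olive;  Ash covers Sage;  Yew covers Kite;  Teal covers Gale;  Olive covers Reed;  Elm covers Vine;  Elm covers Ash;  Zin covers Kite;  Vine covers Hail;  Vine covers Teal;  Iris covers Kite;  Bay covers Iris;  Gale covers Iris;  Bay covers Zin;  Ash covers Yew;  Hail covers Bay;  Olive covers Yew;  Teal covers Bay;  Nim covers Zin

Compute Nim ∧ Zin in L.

Zin

Nim ∧ Zin = Zin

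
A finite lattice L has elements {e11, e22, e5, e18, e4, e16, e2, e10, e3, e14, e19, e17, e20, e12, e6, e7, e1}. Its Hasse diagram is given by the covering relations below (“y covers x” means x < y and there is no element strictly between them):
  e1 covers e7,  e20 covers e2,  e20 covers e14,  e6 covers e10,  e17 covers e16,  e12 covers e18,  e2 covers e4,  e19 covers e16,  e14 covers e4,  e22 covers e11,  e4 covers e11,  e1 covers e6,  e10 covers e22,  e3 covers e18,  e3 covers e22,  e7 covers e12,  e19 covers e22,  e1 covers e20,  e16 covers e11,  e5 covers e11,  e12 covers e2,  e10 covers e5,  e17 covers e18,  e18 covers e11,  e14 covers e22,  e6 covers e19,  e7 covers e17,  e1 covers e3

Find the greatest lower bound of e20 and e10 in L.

Common lower bounds of {e20, e10}: e11, e22.
The greatest among these is e22.

e22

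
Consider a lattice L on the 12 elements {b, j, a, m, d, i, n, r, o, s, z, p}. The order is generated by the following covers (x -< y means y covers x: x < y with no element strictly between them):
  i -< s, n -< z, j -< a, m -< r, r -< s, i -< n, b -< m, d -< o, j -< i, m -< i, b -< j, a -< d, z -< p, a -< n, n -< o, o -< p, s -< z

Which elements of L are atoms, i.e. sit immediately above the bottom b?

The atoms are exactly the elements that cover b: j, m.

j, m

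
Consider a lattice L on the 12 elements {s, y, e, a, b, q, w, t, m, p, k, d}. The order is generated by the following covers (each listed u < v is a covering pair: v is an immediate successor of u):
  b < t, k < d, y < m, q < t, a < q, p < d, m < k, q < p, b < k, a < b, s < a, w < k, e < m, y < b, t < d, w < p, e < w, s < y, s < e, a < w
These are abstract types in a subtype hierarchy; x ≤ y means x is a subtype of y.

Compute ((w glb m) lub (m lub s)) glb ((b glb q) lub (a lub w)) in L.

e

w ∧ m = e
m ∨ s = m
e ∨ m = m
b ∧ q = a
a ∨ w = w
a ∨ w = w
m ∧ w = e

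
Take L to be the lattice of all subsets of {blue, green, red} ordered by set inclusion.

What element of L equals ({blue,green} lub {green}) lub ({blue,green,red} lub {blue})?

{blue,green,red}

{blue,green} ∨ {green} = {blue,green}
{blue,green,red} ∨ {blue} = {blue,green,red}
{blue,green} ∨ {blue,green,red} = {blue,green,red}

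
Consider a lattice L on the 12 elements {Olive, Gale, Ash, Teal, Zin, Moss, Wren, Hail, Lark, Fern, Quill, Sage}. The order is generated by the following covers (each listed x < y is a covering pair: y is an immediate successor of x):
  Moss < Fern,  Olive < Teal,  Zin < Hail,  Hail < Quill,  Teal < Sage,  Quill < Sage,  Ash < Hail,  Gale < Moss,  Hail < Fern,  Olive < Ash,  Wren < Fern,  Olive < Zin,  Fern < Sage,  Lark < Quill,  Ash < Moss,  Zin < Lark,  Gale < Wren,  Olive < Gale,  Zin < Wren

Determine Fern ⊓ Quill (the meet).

Hail

Common lower bounds of {Fern, Quill}: Ash, Hail, Olive, Zin.
The greatest among these is Hail.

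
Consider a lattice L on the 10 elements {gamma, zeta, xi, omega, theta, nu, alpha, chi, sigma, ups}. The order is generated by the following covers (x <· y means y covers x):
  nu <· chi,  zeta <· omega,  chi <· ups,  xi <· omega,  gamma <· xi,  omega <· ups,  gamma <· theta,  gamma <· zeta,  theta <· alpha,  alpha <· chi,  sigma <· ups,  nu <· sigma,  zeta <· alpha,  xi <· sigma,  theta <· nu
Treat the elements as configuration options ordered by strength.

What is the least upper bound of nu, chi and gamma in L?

Common upper bounds of {nu, chi, gamma}: chi, ups.
The least among these is chi.

chi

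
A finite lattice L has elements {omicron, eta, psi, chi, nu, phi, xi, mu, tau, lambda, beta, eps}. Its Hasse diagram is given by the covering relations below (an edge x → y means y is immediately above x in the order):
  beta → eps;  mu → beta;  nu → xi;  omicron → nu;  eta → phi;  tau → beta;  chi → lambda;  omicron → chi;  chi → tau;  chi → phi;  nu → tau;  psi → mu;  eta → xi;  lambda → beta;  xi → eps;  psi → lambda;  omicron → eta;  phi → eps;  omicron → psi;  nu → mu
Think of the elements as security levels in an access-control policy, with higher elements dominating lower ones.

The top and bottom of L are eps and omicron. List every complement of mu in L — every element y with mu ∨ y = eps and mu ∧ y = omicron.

Need y with mu ∨ y = eps and mu ∧ y = omicron.
Checking each element gives: eta, phi.

eta, phi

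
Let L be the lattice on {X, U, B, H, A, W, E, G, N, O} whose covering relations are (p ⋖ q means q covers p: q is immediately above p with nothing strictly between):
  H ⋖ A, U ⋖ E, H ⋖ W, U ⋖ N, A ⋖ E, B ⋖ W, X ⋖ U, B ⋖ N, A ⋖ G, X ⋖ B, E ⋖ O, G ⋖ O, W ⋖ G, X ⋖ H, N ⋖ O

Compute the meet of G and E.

Common lower bounds of {G, E}: A, H, X.
The greatest among these is A.

A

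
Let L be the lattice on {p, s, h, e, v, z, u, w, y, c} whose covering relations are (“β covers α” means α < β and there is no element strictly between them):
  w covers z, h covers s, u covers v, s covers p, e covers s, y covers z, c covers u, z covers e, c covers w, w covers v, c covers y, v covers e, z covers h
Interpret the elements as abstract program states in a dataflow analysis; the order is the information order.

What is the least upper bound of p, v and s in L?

v

Common upper bounds of {p, v, s}: c, u, v, w.
The least among these is v.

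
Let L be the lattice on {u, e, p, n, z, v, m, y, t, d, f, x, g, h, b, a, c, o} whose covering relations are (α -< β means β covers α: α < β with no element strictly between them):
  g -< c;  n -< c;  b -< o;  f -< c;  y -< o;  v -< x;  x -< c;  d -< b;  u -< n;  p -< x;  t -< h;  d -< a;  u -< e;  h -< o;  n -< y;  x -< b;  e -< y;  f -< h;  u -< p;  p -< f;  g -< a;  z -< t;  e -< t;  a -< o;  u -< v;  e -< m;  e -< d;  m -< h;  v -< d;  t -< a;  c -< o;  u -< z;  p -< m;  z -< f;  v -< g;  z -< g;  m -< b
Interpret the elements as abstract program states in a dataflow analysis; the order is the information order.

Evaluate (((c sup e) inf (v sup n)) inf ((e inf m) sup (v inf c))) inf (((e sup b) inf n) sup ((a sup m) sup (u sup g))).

c ∨ e = o
v ∨ n = c
o ∧ c = c
e ∧ m = e
v ∧ c = v
e ∨ v = d
c ∧ d = v
e ∨ b = b
b ∧ n = u
a ∨ m = o
u ∨ g = g
o ∨ g = o
u ∨ o = o
v ∧ o = v

v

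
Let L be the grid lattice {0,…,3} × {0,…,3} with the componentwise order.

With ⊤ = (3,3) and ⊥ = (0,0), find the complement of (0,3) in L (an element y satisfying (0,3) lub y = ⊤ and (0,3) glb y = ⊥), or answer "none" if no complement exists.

(3,0)

Need y with (0,3) ∨ y = (3,3) and (0,3) ∧ y = (0,0).
Checking each element gives: (3,0).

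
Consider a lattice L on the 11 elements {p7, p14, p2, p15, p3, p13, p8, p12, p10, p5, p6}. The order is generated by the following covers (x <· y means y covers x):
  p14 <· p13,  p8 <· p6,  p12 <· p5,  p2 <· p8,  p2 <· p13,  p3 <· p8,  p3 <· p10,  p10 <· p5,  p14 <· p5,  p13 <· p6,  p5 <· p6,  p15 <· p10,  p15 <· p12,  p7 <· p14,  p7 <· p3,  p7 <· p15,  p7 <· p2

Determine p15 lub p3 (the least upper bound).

Common upper bounds of {p15, p3}: p10, p5, p6.
The least among these is p10.

p10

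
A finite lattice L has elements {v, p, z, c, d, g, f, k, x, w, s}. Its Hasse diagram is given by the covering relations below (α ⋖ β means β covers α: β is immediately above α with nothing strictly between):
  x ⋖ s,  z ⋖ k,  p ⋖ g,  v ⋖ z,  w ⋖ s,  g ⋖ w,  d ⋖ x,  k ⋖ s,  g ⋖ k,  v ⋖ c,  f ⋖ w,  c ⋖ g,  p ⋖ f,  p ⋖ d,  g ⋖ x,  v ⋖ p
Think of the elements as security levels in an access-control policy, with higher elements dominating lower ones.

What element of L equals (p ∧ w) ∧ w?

p ∧ w = p
p ∧ w = p

p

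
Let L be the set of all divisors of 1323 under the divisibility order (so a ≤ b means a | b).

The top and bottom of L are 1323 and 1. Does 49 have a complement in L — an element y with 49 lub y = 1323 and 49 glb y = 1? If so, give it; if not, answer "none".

27

Need y with 49 ∨ y = 1323 and 49 ∧ y = 1.
Checking each element gives: 27.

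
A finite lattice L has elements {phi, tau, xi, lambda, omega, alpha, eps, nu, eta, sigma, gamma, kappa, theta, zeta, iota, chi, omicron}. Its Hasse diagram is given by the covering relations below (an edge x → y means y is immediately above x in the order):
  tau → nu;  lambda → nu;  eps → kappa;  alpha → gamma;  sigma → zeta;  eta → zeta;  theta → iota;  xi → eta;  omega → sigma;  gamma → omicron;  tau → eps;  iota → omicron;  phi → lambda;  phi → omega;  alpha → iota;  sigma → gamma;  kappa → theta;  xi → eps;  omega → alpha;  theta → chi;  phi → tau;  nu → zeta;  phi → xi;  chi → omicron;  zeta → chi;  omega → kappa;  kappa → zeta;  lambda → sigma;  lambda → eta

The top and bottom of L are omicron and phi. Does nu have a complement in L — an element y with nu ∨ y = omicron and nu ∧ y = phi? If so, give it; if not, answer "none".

Need y with nu ∨ y = omicron and nu ∧ y = phi.
Checking each element gives: alpha.

alpha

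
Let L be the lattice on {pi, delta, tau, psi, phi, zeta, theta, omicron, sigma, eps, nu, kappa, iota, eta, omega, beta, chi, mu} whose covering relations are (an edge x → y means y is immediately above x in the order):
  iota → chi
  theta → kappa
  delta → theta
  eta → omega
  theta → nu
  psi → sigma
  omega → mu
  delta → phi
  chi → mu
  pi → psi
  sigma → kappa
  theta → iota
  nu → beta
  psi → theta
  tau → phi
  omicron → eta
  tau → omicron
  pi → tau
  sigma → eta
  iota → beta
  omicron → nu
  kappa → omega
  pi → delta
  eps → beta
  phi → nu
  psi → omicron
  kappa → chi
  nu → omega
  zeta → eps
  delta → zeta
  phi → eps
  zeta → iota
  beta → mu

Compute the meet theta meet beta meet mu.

theta

Common lower bounds of {theta, beta, mu}: delta, pi, psi, theta.
The greatest among these is theta.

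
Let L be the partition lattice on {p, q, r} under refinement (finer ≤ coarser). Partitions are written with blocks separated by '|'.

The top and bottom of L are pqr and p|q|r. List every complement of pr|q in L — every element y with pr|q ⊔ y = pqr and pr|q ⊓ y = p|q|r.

Need y with pr|q ∨ y = pqr and pr|q ∧ y = p|q|r.
Checking each element gives: pq|r, p|qr.

pq|r, p|qr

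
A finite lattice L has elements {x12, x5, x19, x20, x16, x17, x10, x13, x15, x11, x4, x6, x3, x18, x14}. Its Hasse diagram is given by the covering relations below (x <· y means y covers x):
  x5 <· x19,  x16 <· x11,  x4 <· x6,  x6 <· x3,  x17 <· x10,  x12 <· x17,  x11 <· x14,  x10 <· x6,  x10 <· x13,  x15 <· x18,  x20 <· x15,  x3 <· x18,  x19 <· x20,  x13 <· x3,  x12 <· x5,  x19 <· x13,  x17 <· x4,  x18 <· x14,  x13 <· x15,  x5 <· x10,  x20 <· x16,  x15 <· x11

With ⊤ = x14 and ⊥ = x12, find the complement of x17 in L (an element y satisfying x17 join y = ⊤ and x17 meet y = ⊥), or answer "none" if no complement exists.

none

For every candidate y, either x17 ∨ y ≠ x14 or x17 ∧ y ≠ x12; no complement exists.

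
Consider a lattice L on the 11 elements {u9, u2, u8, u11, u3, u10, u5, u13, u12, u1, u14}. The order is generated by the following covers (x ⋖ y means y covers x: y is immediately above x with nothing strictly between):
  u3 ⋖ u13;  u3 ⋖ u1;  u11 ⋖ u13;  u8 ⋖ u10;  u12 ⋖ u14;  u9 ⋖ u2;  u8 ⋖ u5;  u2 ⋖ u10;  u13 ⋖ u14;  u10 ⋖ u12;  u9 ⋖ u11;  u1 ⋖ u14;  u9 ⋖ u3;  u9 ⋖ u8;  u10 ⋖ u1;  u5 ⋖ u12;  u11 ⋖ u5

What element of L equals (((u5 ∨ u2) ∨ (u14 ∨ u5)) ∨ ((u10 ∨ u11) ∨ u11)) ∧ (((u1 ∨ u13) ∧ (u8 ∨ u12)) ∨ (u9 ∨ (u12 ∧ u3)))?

u5 ∨ u2 = u12
u14 ∨ u5 = u14
u12 ∨ u14 = u14
u10 ∨ u11 = u12
u12 ∨ u11 = u12
u14 ∨ u12 = u14
u1 ∨ u13 = u14
u8 ∨ u12 = u12
u14 ∧ u12 = u12
u12 ∧ u3 = u9
u9 ∨ u9 = u9
u12 ∨ u9 = u12
u14 ∧ u12 = u12

u12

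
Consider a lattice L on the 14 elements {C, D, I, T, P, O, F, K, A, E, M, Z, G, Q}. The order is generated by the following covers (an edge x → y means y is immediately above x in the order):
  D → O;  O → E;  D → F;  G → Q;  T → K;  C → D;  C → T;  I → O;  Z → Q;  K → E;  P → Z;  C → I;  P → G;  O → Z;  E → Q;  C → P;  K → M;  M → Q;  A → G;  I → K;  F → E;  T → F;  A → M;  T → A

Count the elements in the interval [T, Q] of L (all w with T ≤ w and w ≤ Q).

The interval [T, Q] = {A, E, F, G, K, M, Q, T}, which has 8 elements.

8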